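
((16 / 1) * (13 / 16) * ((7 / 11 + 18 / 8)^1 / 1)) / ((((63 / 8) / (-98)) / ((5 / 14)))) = -16510 / 99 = -166.77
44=44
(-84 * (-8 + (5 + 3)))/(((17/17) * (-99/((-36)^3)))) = 0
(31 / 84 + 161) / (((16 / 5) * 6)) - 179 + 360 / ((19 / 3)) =-17428819 / 153216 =-113.75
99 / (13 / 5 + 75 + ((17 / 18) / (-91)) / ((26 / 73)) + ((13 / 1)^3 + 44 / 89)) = 1876214340 / 43116262951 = 0.04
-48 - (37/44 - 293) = 10743/44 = 244.16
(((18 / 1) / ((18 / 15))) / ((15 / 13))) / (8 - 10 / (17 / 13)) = 221 / 6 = 36.83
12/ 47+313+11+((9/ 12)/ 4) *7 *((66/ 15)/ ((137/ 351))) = 87326007/ 257560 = 339.05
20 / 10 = 2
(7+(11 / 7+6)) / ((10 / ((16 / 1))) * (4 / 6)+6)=2.27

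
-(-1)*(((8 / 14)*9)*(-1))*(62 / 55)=-2232 / 385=-5.80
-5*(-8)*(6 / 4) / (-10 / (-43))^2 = 5547 / 5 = 1109.40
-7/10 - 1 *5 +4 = -1.70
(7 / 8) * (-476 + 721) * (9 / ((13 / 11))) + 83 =178417 / 104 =1715.55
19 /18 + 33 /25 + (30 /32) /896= 7665967 /3225600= 2.38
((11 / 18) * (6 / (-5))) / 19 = -11 / 285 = -0.04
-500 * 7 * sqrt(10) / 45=-700 * sqrt(10) / 9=-245.95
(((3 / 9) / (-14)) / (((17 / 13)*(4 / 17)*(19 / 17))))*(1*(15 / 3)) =-1105 / 3192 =-0.35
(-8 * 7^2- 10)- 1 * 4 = -406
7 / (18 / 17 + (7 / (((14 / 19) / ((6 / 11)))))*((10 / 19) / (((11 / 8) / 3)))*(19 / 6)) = 14399 / 40938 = 0.35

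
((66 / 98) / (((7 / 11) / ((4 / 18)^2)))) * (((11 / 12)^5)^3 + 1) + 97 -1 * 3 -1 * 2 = 469158787584377769629 / 5095872385794441216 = 92.07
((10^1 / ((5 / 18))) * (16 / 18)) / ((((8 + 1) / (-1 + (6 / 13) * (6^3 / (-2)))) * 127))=-21152 / 14859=-1.42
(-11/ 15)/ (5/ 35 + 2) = -0.34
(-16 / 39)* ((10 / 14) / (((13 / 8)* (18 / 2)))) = -640 / 31941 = -0.02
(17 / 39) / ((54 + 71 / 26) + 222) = 34 / 21741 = 0.00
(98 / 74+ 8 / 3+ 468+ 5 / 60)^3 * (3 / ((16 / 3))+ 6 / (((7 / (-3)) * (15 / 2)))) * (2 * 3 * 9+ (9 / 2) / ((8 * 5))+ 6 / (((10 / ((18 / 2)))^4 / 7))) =4894169438838224156409 / 2593433600000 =1887138902.97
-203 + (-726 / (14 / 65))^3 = -13135903439504 / 343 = -38297094575.81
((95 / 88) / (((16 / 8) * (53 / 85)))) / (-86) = -8075 / 802208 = -0.01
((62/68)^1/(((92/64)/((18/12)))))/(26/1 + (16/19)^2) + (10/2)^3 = 78564507/628337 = 125.04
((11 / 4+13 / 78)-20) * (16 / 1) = -820 / 3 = -273.33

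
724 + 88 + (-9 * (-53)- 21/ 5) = 6424/ 5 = 1284.80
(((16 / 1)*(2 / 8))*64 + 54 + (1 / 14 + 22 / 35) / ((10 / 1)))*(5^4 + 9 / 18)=38789757 / 200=193948.78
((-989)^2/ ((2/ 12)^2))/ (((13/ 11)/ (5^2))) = 9683397900/ 13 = 744876761.54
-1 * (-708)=708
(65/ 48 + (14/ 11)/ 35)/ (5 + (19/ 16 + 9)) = 3671/ 40095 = 0.09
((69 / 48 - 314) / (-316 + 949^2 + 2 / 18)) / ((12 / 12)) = -45009 / 129641056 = -0.00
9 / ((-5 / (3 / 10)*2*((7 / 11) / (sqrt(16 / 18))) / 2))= -99*sqrt(2) / 175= -0.80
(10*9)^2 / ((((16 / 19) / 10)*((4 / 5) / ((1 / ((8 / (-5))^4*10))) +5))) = 120234375 / 71786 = 1674.90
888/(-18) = -148/3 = -49.33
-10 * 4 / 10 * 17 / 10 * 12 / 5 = -408 / 25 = -16.32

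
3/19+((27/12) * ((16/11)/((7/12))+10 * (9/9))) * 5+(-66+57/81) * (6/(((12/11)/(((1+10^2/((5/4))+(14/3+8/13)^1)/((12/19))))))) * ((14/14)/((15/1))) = -347184871697/110918808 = -3130.08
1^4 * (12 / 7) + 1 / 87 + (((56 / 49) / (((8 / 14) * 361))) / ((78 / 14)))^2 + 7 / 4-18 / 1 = -2337719702455 / 160953211692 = -14.52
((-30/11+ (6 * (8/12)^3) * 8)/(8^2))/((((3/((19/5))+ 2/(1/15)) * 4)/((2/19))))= 0.00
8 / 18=4 / 9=0.44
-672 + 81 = -591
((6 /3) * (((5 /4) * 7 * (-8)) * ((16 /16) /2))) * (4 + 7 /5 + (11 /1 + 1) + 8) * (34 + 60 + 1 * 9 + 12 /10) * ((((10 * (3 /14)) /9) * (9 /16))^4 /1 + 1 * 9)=-93706899648183 /56197120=-1667468.01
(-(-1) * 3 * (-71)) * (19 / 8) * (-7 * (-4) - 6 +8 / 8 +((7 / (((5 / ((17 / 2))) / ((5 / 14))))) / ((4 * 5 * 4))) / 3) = -29808853 / 2560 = -11644.08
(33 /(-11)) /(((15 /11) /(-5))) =11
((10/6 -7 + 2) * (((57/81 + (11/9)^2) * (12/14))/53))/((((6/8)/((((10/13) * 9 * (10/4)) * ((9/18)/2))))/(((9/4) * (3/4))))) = -11125/9646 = -1.15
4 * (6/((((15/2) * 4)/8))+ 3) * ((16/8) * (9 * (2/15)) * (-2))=-2208/25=-88.32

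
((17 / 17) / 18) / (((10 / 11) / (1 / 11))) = 1 / 180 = 0.01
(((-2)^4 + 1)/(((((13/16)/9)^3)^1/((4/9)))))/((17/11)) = 14598144/2197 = 6644.58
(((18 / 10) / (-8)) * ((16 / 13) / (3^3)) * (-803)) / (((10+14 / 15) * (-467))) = -803 / 497822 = -0.00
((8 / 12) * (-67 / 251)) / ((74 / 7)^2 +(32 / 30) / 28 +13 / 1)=-490 / 343619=-0.00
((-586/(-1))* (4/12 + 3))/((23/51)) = 99620/23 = 4331.30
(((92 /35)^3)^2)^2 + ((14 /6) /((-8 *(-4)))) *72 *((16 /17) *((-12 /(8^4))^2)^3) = 1801534560605832186490444277941723173097853 /16557897968324647885733888000000000000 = 108802.13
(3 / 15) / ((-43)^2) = 1 / 9245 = 0.00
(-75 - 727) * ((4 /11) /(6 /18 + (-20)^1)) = 9624 /649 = 14.83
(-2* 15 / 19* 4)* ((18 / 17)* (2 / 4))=-1080 / 323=-3.34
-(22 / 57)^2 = -484 / 3249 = -0.15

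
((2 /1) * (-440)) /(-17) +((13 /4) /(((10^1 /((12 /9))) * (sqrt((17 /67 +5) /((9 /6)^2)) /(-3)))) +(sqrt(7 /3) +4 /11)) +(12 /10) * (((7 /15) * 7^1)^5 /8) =-39 * sqrt(1474) /1760 +sqrt(21) /3 +102172121563 /946687500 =108.60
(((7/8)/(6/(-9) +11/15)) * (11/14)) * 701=115665/16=7229.06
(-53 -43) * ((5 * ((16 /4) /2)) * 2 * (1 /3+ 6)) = -12160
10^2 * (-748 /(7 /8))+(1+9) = -598330 /7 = -85475.71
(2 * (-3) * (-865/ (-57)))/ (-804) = 865/ 7638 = 0.11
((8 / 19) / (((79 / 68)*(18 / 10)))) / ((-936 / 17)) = -5780 / 1580553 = -0.00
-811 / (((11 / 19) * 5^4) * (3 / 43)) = -662587 / 20625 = -32.13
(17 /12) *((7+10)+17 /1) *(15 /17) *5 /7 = 30.36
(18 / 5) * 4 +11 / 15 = 227 / 15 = 15.13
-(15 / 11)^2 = -225 / 121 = -1.86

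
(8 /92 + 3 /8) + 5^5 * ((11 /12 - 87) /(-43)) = 148504715 /23736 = 6256.52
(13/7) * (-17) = -221/7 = -31.57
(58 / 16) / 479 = 29 / 3832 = 0.01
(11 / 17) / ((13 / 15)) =165 / 221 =0.75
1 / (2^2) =1 / 4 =0.25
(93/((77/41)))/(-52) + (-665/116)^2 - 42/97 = 31.48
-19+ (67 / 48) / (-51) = -46579 / 2448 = -19.03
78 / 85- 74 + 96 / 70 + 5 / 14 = -84911 / 1190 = -71.35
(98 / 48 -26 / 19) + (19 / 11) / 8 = 1115 / 1254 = 0.89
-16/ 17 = -0.94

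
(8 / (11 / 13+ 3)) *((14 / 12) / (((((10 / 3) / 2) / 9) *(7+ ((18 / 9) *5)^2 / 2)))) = 0.23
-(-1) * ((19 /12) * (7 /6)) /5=133 /360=0.37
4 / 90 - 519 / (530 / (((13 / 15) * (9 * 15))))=-109259 / 954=-114.53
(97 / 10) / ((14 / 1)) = 97 / 140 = 0.69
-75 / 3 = -25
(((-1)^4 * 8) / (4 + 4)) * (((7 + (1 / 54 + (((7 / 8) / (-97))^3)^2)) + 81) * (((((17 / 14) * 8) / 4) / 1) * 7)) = 8821797155015038205179 / 5895682558022909952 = 1496.31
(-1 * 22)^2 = 484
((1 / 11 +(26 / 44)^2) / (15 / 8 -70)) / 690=-71 / 7583675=-0.00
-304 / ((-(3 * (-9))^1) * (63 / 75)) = -7600 / 567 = -13.40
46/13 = 3.54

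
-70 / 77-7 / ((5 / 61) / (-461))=2165267 / 55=39368.49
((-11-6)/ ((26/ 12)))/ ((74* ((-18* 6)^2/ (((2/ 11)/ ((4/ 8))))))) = -17/ 5142852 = -0.00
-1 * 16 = -16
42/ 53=0.79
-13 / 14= -0.93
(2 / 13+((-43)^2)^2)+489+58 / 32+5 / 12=2133638447 / 624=3419292.38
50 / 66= 25 / 33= 0.76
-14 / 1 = -14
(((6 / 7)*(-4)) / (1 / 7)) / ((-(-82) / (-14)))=168 / 41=4.10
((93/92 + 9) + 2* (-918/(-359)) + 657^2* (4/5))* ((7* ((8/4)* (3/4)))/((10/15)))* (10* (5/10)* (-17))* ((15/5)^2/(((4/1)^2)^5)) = -549697812160077/138529472512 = -3968.09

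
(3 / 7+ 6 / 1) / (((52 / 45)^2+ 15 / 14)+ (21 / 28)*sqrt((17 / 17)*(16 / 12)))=6217549875 / 2026338743 -1291696875*sqrt(3) / 2026338743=1.96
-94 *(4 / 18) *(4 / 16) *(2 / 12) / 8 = -47 / 432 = -0.11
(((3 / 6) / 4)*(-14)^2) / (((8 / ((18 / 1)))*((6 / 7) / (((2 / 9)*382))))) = 65513 / 12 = 5459.42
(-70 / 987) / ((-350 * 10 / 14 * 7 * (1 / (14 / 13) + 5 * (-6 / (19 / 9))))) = -38 / 12453825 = -0.00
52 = 52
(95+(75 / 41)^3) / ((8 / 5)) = 17423425 / 275684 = 63.20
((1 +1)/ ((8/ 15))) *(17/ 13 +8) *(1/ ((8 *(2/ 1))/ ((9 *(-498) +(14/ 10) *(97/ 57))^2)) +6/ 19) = 197222778705601/ 4505280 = 43775920.41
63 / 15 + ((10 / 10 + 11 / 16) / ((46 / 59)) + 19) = 93341 / 3680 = 25.36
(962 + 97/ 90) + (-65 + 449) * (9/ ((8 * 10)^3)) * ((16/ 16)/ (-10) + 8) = 346727197/ 360000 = 963.13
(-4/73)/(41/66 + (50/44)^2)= -5808/202721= -0.03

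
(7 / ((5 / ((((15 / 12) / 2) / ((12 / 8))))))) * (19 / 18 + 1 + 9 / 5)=2429 / 1080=2.25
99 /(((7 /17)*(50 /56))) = 6732 /25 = 269.28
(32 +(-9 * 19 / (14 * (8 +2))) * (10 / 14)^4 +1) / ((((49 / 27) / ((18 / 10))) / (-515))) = -54992442321 / 3294172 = -16693.86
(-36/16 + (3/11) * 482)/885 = 379/2596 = 0.15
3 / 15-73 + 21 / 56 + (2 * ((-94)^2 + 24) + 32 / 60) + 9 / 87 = 61415777 / 3480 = 17648.21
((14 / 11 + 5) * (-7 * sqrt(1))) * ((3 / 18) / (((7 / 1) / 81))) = -1863 / 22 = -84.68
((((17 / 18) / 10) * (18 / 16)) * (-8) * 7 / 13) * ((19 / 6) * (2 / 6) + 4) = -833 / 360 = -2.31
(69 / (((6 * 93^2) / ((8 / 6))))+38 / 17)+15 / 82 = 87531461 / 36170118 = 2.42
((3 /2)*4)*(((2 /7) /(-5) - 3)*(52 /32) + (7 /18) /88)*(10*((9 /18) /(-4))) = 275173 /7392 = 37.23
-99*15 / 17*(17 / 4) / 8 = -46.41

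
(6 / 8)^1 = 3 / 4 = 0.75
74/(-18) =-37/9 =-4.11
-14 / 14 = -1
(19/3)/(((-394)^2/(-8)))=-38/116427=-0.00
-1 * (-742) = 742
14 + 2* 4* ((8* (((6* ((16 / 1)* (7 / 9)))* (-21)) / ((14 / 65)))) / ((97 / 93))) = -43329202 / 97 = -446692.80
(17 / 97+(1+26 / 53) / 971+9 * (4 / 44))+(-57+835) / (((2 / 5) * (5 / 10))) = 213658506763 / 54911021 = 3890.99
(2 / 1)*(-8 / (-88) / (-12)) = -1 / 66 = -0.02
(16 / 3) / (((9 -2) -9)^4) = 1 / 3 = 0.33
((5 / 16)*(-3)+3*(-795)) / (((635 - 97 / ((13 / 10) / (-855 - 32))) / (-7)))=694785 / 2779664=0.25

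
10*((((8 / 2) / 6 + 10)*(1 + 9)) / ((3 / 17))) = 54400 / 9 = 6044.44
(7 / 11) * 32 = 224 / 11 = 20.36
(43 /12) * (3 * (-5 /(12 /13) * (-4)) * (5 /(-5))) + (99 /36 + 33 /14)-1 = -4805 /21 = -228.81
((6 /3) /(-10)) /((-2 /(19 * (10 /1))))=19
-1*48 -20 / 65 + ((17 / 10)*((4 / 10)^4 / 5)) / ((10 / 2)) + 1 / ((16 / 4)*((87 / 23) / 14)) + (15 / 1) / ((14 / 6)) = -50659018451 / 1237031250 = -40.95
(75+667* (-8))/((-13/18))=94698/13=7284.46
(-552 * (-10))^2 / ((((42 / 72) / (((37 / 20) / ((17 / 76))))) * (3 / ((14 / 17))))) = 118592062.01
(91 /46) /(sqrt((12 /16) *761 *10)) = 91 *sqrt(22830) /525090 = 0.03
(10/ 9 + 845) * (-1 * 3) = -7615/ 3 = -2538.33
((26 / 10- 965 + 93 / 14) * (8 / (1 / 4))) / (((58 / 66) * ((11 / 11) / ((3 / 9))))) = -406032 / 35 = -11600.91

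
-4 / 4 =-1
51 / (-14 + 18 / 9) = -17 / 4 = -4.25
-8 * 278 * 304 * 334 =-225816064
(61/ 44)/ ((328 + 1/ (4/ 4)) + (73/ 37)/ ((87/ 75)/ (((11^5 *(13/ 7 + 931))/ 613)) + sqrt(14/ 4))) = 66470730773527302761811769119/ 15774104982692331254108687049404-2588421355036889344671875 *sqrt(14)/ 717004771940560511550394865882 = 0.00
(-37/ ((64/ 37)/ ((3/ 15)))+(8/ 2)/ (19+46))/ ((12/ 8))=-5847/ 2080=-2.81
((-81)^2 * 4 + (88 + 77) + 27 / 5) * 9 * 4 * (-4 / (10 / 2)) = -19018368 / 25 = -760734.72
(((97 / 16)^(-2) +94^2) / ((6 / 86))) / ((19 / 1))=3574941740 / 536313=6665.77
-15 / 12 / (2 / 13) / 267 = -65 / 2136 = -0.03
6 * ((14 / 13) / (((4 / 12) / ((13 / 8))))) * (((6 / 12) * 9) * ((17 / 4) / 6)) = 3213 / 32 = 100.41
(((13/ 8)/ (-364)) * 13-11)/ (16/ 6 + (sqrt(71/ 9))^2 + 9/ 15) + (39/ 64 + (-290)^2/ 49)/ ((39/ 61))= 1287636809/ 479661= 2684.47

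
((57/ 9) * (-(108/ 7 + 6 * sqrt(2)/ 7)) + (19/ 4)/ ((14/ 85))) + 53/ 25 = -13351/ 200 - 38 * sqrt(2)/ 7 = -74.43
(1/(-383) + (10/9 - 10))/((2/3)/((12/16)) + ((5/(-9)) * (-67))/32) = -980768/226353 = -4.33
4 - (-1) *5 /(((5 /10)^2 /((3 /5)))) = 16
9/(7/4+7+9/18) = 36/37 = 0.97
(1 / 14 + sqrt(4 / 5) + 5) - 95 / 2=-297 / 7 + 2* sqrt(5) / 5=-41.53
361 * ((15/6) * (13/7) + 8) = 63897/14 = 4564.07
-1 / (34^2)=-1 / 1156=-0.00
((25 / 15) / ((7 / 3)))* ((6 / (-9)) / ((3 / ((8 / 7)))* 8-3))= -5 / 189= -0.03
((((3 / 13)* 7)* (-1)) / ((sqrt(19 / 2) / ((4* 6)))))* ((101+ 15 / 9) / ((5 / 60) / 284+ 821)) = -176343552* sqrt(38) / 691098343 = -1.57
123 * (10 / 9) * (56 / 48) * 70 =100450 / 9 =11161.11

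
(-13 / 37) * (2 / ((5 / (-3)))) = 78 / 185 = 0.42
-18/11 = -1.64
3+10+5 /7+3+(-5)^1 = 82 /7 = 11.71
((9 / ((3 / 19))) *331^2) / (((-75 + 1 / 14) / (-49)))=4284054222 / 1049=4083941.11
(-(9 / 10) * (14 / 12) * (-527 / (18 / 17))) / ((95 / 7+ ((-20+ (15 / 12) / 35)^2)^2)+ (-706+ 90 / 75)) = 4818365216 / 1458292613583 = 0.00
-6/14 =-3/7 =-0.43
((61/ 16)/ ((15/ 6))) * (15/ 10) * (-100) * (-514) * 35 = 8230425/ 2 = 4115212.50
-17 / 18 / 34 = -1 / 36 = -0.03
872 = 872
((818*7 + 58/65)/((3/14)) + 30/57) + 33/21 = 693180181/25935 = 26727.60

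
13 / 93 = 0.14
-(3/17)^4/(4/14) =-567/167042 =-0.00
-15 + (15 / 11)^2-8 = -2558 / 121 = -21.14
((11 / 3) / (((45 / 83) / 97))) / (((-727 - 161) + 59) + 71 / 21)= -619927 / 780210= -0.79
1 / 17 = 0.06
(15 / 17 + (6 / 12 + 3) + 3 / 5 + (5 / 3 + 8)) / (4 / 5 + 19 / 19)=7471 / 918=8.14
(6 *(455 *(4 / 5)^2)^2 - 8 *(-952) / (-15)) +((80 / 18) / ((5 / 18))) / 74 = 1410469016 / 2775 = 508277.12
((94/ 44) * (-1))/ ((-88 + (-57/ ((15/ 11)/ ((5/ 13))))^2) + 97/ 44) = -15886/ 1283989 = -0.01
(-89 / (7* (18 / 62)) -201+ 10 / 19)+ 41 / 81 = -2626039 / 10773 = -243.76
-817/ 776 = -1.05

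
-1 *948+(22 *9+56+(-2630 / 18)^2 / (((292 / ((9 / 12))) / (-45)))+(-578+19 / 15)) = -21831291 / 5840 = -3738.23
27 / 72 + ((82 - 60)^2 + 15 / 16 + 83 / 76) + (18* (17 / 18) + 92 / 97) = 14872363 / 29488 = 504.35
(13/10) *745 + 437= 2811/2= 1405.50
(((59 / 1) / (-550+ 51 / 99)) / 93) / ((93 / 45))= -9735 / 17425813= -0.00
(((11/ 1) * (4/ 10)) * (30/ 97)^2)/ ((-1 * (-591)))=1320/ 1853573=0.00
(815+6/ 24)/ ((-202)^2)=3261/ 163216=0.02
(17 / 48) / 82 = 17 / 3936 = 0.00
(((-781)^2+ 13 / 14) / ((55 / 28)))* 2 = 34157868 / 55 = 621052.15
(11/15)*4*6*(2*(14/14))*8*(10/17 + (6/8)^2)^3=337307267/786080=429.10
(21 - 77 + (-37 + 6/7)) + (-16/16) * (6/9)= -1949/21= -92.81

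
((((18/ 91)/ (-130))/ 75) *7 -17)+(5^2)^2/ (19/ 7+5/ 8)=672218064/ 3950375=170.17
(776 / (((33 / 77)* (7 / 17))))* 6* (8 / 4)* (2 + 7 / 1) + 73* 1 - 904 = 474081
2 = 2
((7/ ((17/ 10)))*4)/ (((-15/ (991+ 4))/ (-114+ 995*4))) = -215413520/ 51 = -4223794.51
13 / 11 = 1.18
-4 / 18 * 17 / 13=-34 / 117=-0.29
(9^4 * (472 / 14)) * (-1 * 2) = -442398.86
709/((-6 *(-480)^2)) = -709/1382400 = -0.00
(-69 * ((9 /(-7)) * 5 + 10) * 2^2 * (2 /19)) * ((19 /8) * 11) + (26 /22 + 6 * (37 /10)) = -1034623 /385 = -2687.33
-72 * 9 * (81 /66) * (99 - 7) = -73165.09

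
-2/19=-0.11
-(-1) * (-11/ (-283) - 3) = -838/ 283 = -2.96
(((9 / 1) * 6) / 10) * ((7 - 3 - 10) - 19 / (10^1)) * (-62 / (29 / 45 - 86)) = -595107 / 19205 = -30.99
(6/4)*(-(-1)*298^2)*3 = 399618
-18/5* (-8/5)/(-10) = -72/125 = -0.58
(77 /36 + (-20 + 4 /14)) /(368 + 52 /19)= -84151 /1775088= -0.05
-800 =-800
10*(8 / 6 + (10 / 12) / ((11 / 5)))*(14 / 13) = 7910 / 429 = 18.44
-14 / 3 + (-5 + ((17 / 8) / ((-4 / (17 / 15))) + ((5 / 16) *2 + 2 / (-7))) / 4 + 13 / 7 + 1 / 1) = -30801 / 4480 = -6.88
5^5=3125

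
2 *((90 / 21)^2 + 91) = 218.73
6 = 6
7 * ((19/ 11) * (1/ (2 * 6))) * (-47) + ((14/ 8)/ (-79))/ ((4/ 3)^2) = -7903343/ 166848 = -47.37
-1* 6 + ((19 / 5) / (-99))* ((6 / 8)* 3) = -1339 / 220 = -6.09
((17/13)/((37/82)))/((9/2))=2788/4329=0.64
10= 10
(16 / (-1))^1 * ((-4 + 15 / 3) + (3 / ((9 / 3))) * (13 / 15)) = -29.87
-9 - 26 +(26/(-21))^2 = -33.47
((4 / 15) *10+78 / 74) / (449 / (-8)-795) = -3304 / 755799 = -0.00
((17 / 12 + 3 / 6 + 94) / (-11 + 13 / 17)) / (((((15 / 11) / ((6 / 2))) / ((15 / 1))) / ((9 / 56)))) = -49.70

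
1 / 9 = 0.11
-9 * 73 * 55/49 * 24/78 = -144540/637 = -226.91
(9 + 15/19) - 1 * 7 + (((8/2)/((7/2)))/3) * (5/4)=1303/399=3.27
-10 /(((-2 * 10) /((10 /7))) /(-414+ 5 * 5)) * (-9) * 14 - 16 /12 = 105026 /3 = 35008.67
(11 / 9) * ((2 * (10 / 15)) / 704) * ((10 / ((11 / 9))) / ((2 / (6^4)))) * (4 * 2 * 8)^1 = 8640 / 11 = 785.45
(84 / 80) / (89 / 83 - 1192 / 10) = -581 / 65364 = -0.01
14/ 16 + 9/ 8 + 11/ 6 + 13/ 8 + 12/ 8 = 6.96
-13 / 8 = -1.62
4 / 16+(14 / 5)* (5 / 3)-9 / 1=-4.08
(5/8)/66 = 5/528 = 0.01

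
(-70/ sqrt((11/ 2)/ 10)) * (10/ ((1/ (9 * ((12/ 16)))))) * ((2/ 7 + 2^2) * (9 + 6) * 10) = -6075000 * sqrt(55)/ 11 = -4095764.16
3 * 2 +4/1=10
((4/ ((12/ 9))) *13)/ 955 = 39/ 955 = 0.04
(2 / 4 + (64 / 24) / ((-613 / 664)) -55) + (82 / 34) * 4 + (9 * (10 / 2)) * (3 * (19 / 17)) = 6448987 / 62526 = 103.14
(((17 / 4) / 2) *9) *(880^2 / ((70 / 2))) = 2962080 / 7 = 423154.29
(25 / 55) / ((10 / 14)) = 7 / 11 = 0.64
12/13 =0.92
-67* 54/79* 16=-57888/79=-732.76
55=55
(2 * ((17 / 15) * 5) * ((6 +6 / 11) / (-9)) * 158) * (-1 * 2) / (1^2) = 85952 / 33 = 2604.61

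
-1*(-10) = 10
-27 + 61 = 34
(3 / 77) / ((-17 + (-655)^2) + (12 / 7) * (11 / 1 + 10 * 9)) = 3 / 33046948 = 0.00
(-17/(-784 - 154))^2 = 289/879844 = 0.00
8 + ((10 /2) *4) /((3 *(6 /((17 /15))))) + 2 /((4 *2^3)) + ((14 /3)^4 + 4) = 631921 /1296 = 487.59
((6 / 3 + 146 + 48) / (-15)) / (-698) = 98 / 5235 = 0.02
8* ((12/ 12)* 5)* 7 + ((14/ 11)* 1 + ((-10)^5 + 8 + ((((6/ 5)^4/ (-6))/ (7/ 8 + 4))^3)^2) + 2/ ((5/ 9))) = -315543404347828638116679940164/ 3164702594280242919921875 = -99707.13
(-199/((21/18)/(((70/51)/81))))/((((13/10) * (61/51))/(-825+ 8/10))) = 2523320/1647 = 1532.07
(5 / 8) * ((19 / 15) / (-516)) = -0.00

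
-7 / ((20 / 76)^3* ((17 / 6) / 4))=-542.26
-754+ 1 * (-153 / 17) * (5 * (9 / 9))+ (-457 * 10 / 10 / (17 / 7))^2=34611.38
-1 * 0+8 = 8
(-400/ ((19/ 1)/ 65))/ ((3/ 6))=-52000/ 19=-2736.84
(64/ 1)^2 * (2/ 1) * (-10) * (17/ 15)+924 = -275756/ 3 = -91918.67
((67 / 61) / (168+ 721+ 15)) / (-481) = -67 / 26524264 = -0.00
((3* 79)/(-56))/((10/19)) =-4503/560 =-8.04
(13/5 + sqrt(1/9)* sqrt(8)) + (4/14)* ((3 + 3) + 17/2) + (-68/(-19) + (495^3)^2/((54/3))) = 2* sqrt(2)/3 + 1086951908596654353/1330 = 817257074132823.76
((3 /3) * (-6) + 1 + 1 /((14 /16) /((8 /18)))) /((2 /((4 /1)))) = -566 /63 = -8.98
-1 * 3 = -3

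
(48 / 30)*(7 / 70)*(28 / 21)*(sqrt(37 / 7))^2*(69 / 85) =13616 / 14875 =0.92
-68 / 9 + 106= 886 / 9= 98.44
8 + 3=11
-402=-402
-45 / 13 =-3.46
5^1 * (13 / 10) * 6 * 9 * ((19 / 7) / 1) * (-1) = -6669 / 7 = -952.71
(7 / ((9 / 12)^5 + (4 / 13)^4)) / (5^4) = 204725248 / 4501541875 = 0.05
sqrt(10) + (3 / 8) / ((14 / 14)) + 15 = sqrt(10) + 123 / 8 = 18.54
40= 40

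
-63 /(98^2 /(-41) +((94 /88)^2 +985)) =-1666896 /19894195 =-0.08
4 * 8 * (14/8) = 56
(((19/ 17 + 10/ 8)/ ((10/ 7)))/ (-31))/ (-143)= 1127/ 3014440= 0.00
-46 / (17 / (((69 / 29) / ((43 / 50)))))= -158700 / 21199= -7.49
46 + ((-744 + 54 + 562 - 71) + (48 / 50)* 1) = -152.04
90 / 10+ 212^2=44953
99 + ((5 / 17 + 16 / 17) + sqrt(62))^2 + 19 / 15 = 42 *sqrt(62) / 17 + 710041 / 4335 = 183.25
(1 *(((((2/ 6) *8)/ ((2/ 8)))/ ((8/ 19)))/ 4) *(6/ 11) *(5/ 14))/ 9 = 95/ 693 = 0.14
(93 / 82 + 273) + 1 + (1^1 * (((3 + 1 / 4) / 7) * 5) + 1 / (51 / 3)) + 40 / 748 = 59587161 / 214676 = 277.57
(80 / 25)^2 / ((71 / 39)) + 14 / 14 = 11759 / 1775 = 6.62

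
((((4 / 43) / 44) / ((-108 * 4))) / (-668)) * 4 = 1 / 34124112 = 0.00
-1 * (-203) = 203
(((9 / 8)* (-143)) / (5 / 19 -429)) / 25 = 24453 / 1629200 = 0.02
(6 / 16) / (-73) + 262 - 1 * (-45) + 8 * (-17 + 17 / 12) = 319439 / 1752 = 182.33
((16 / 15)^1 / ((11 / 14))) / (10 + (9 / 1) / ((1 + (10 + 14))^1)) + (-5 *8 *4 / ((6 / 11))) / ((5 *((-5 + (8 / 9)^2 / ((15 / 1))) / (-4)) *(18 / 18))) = -347169760 / 7339431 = -47.30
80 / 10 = 8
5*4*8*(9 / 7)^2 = 12960 / 49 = 264.49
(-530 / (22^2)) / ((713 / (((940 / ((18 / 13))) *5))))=-4047875 / 776457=-5.21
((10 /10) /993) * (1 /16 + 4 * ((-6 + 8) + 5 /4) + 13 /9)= 2089 /142992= 0.01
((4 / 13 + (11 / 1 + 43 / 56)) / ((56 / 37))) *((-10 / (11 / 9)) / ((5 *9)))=-325267 / 224224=-1.45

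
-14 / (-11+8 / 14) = 98 / 73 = 1.34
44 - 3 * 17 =-7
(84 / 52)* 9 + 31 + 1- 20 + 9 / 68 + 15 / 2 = 30207 / 884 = 34.17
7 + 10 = 17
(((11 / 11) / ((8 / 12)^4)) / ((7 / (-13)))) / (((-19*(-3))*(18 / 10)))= -0.09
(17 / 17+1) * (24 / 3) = 16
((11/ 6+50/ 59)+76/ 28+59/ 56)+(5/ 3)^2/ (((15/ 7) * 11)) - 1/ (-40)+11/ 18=17669573/ 2453220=7.20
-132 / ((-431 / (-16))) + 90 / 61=-3.42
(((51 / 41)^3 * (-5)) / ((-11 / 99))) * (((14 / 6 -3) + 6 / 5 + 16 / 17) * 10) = 88017840 / 68921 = 1277.08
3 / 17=0.18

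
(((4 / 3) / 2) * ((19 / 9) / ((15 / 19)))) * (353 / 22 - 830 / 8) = -1393099 / 8910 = -156.35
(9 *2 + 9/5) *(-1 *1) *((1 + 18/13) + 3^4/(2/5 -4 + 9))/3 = -7458/65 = -114.74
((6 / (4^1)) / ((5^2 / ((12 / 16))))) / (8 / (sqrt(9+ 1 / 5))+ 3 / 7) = -4347 / 1526600+ 441*sqrt(230) / 381650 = 0.01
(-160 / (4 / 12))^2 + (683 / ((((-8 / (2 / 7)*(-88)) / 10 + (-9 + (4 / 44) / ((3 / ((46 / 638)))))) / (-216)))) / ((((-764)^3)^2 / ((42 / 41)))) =1467120680942567471573537438865 / 6367711288813226873237504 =230400.00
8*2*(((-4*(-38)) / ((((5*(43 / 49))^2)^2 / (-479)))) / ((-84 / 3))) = 239842074976 / 2136750625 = 112.25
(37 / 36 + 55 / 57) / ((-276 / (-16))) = 1363 / 11799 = 0.12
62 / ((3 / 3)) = 62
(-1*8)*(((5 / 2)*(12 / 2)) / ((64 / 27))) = -405 / 8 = -50.62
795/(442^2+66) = 0.00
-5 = -5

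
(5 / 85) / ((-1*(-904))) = 1 / 15368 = 0.00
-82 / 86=-41 / 43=-0.95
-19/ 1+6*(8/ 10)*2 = -47/ 5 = -9.40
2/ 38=1/ 19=0.05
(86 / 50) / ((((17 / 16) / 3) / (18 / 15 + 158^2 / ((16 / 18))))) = 17049672 / 125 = 136397.38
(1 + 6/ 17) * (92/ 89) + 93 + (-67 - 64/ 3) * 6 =-659065/ 1513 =-435.60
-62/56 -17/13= -879/364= -2.41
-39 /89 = -0.44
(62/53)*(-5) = -310/53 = -5.85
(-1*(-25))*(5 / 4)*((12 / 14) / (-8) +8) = 27625 / 112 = 246.65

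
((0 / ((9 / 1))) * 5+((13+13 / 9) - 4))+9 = 175 / 9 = 19.44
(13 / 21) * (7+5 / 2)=247 / 42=5.88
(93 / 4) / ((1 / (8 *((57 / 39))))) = 3534 / 13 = 271.85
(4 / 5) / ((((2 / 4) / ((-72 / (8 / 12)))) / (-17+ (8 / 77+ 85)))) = -4530816 / 385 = -11768.35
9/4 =2.25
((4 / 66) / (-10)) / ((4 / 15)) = -1 / 44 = -0.02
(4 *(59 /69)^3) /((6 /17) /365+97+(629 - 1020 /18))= 2548753390 /682184964987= 0.00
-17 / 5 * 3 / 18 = -17 / 30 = -0.57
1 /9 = 0.11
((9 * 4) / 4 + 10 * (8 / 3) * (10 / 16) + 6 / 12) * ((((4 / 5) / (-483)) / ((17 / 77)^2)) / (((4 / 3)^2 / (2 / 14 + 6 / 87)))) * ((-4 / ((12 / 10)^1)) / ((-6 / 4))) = -816871 / 3469734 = -0.24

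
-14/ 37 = -0.38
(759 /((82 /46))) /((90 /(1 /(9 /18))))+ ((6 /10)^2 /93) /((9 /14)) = 9.47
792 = 792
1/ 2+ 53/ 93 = 199/ 186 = 1.07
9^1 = 9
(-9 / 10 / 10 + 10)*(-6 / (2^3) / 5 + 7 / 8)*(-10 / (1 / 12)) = -86217 / 100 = -862.17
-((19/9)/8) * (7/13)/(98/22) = -209/6552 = -0.03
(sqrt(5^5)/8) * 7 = 175 * sqrt(5)/8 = 48.91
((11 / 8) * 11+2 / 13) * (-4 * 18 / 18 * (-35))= 55615 / 26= 2139.04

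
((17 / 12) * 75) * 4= 425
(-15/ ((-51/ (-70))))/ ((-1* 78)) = 175/ 663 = 0.26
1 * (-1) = -1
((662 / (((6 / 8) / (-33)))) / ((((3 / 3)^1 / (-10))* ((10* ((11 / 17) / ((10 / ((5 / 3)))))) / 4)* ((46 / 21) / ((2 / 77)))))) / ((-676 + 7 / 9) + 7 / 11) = -911574 / 48001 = -18.99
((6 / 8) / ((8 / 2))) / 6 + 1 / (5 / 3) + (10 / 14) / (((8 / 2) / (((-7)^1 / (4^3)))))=783 / 1280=0.61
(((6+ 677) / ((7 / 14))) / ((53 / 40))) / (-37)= -54640 / 1961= -27.86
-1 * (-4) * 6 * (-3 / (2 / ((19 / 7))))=-684 / 7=-97.71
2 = 2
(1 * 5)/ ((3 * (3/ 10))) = 50/ 9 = 5.56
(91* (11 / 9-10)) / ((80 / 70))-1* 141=-60475 / 72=-839.93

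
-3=-3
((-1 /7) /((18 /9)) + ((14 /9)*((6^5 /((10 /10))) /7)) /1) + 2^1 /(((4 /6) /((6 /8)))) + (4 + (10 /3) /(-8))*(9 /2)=97793 /56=1746.30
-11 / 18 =-0.61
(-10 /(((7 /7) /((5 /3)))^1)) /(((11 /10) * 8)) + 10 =535 /66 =8.11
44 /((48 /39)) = 143 /4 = 35.75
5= 5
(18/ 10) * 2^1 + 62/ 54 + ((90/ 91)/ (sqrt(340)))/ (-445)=4.75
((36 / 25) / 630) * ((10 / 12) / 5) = 0.00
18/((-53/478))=-8604/53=-162.34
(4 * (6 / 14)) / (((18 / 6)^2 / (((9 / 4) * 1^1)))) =3 / 7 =0.43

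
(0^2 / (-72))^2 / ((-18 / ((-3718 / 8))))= 0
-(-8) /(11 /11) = 8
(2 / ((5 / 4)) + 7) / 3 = 43 / 15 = 2.87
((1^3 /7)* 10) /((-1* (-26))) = 0.05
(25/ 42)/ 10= 0.06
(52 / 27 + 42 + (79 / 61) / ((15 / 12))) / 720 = 185131 / 2964600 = 0.06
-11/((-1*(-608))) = -11/608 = -0.02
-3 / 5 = -0.60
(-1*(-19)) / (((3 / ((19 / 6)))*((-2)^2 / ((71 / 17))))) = 25631 / 1224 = 20.94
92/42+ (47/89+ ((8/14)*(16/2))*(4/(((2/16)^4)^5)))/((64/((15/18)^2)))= 5211937214476667014559/22784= 228754266787072814.89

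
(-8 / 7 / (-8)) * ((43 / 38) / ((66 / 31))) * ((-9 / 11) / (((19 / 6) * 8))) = -11997 / 4892272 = -0.00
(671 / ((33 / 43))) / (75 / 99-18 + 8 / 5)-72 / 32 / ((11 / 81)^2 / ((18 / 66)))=-1225283267 / 13741244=-89.17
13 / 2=6.50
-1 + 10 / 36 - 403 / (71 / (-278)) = 2015689 / 1278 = 1577.22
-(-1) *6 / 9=2 / 3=0.67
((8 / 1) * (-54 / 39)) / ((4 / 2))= -72 / 13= -5.54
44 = 44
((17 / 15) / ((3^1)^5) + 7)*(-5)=-25532 / 729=-35.02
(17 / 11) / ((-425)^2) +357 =41724376 / 116875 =357.00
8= 8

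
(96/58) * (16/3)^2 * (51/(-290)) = -34816/4205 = -8.28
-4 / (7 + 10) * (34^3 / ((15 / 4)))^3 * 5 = -914326479306752 / 675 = -1354557747121.11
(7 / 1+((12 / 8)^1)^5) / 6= 467 / 192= 2.43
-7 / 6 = -1.17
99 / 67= 1.48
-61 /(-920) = 61 /920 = 0.07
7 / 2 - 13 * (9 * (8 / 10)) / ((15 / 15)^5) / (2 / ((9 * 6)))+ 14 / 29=-731733 / 290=-2523.22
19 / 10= 1.90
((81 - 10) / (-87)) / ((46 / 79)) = -5609 / 4002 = -1.40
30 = 30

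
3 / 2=1.50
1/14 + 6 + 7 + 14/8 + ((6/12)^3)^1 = 837/56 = 14.95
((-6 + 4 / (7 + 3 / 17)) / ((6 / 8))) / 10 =-664 / 915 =-0.73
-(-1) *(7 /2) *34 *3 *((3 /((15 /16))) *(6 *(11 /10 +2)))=531216 /25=21248.64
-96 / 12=-8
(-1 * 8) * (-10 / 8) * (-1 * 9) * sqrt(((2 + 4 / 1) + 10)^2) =-1440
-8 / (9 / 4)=-32 / 9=-3.56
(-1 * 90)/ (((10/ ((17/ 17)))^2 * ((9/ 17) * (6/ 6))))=-17/ 10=-1.70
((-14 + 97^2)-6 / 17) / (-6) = -159709 / 102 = -1565.77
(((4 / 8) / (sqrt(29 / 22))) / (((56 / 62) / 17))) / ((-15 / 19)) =-10013 * sqrt(638) / 24360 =-10.38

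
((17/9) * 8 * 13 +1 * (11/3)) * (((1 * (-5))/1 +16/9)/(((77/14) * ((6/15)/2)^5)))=-326431250/891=-366365.04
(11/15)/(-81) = -11/1215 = -0.01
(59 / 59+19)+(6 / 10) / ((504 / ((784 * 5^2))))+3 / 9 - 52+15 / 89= -2180 / 267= -8.16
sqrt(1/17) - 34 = -34 + sqrt(17)/17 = -33.76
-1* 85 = -85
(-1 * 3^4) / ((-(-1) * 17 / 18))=-1458 / 17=-85.76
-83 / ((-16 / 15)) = 1245 / 16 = 77.81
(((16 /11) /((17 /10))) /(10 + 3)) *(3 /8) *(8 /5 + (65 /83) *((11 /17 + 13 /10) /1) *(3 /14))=1141827 /24010987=0.05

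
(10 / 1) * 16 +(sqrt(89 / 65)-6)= sqrt(5785) / 65 +154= 155.17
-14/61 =-0.23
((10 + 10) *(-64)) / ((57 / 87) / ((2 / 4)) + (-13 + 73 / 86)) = 3192320 / 27037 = 118.07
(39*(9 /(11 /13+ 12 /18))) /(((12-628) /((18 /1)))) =-123201 /18172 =-6.78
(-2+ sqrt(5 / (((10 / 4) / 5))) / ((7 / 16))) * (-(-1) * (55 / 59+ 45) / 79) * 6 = -32520 / 4661+ 260160 * sqrt(10) / 32627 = 18.24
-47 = -47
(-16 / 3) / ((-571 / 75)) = 400 / 571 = 0.70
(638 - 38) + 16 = 616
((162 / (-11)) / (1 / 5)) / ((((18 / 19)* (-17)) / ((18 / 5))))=3078 / 187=16.46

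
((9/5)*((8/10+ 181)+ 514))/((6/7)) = 73059/50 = 1461.18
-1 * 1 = -1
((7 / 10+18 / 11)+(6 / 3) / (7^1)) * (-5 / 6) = -673 / 308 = -2.19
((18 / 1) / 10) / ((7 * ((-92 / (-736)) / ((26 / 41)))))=1872 / 1435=1.30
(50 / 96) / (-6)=-25 / 288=-0.09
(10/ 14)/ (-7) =-5/ 49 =-0.10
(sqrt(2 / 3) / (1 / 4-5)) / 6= -2*sqrt(6) / 171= -0.03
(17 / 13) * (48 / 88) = 102 / 143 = 0.71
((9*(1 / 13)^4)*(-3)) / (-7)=27 / 199927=0.00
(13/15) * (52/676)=1/15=0.07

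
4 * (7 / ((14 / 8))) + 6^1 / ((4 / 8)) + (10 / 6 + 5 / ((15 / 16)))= 35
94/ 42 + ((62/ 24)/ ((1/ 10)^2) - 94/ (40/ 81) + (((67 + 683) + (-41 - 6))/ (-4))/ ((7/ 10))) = -3617/ 20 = -180.85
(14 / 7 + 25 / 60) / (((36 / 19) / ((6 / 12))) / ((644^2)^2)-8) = -2961727446328 / 9804339132645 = -0.30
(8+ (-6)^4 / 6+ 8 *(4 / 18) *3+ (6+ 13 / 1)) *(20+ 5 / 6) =93125 / 18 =5173.61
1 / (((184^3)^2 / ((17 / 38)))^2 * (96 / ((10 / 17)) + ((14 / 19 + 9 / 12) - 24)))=1445 / 1529693971488503935201124552802304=0.00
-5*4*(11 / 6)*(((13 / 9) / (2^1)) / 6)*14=-5005 / 81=-61.79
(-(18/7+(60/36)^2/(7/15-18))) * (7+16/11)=-413137/20251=-20.40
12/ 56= 3/ 14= 0.21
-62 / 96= -31 / 48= -0.65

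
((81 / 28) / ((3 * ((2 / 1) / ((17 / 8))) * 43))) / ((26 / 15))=6885 / 500864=0.01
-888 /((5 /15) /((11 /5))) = -29304 /5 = -5860.80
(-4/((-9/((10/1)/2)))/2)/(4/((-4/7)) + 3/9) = -1/6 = -0.17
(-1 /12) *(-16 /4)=1 /3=0.33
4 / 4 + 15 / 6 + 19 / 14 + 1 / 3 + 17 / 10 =6.89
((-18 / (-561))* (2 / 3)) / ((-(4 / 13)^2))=-169 / 748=-0.23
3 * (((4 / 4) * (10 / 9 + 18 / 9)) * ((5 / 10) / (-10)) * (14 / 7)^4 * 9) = -336 / 5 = -67.20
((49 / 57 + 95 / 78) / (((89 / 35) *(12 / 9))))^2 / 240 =2322659045 / 1484551031808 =0.00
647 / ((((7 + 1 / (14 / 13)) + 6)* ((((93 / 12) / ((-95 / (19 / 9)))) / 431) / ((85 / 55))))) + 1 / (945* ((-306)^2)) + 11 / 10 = -70471214517640081 / 392258526660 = -179655.02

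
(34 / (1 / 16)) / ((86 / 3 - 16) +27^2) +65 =146257 / 2225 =65.73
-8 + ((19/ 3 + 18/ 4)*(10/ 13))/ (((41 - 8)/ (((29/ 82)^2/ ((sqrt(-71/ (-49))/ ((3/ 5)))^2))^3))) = -8.00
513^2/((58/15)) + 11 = 68071.95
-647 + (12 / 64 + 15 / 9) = -30967 / 48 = -645.15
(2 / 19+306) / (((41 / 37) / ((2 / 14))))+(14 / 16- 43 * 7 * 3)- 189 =-1051.66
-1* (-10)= 10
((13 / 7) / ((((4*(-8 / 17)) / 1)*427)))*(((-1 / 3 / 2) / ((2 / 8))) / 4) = 221 / 573888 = 0.00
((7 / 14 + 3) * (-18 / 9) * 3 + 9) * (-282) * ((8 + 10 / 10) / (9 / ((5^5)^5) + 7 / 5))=1134574413299560546875 / 52154064178466798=21754.29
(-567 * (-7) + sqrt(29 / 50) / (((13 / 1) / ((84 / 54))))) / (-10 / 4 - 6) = -7938 / 17 - 14 * sqrt(58) / 9945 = -466.95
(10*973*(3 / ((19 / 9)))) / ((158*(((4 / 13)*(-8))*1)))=-1707615 / 48032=-35.55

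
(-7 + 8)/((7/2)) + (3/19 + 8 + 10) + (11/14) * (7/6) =30899/1596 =19.36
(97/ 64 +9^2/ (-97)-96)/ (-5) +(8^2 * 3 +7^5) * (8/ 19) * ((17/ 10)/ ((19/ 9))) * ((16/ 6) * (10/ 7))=21975.83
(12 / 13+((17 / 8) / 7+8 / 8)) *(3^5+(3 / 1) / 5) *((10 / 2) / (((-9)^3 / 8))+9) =306545689 / 63180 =4851.94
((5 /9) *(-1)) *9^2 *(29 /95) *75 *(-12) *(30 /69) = 2349000 /437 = 5375.29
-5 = -5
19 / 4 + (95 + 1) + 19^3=27839 / 4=6959.75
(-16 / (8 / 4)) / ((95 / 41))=-328 / 95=-3.45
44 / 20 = 11 / 5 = 2.20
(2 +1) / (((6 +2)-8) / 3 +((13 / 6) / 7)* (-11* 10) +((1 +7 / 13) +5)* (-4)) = -819 / 16435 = -0.05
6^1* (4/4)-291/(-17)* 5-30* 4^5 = -520683/17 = -30628.41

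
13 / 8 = 1.62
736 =736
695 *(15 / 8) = 10425 / 8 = 1303.12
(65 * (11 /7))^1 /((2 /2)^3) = 715 /7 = 102.14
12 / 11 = 1.09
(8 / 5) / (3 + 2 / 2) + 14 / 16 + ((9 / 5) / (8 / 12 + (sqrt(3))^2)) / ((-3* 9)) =553 / 440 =1.26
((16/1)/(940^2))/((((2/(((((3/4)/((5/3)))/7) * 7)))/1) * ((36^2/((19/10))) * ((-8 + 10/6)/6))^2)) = 1/127238400000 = 0.00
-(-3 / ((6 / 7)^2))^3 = 117649 / 1728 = 68.08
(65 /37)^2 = 4225 /1369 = 3.09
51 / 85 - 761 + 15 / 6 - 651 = -14089 / 10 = -1408.90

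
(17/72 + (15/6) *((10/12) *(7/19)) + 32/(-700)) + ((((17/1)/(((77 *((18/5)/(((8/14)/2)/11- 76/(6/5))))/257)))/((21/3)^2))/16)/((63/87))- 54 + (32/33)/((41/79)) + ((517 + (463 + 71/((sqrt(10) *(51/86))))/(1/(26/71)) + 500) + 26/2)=1118 *sqrt(10)/255 + 2089321136096309749/1822159507152600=1160.48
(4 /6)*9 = 6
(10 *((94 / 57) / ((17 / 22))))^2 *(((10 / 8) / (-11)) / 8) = -6.47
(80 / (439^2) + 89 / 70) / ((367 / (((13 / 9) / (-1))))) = -223050997 / 44559022410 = -0.01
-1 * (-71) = 71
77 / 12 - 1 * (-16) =269 / 12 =22.42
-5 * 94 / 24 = -235 / 12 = -19.58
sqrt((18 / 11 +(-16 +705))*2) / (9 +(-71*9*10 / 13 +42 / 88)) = -52*sqrt(167134) / 275739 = -0.08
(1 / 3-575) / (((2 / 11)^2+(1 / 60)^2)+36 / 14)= -1752273600 / 7942447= -220.62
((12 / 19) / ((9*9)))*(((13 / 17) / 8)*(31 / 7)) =403 / 122094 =0.00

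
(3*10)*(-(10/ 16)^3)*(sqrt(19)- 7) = 13125/ 256- 1875*sqrt(19)/ 256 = 19.34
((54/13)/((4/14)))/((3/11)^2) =2541/13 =195.46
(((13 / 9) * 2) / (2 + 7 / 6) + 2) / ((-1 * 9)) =-166 / 513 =-0.32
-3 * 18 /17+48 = 762 /17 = 44.82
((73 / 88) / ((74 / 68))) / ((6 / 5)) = 6205 / 9768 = 0.64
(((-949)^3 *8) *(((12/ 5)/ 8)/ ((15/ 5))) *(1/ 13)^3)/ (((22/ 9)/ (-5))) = 7002306/ 11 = 636573.27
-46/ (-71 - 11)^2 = -23/ 3362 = -0.01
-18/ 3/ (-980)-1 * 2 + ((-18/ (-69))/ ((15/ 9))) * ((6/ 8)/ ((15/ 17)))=-1.86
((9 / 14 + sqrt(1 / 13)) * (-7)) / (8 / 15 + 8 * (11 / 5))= -135 / 544 - 105 * sqrt(13) / 3536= -0.36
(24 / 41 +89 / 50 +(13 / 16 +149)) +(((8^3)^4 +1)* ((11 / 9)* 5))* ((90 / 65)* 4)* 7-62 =3471158208958569921 / 213200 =16281229873164.02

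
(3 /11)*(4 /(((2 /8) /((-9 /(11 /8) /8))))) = -432 /121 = -3.57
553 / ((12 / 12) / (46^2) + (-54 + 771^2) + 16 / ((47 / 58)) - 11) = 54996956 / 59113845647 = 0.00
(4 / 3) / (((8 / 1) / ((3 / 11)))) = 1 / 22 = 0.05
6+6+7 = 19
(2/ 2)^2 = 1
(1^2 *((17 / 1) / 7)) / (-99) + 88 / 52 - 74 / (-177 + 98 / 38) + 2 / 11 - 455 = -6758256497 / 14927913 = -452.73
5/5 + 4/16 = 5/4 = 1.25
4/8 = 1/2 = 0.50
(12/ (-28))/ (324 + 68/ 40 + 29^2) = -10/ 27223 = -0.00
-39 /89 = -0.44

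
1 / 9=0.11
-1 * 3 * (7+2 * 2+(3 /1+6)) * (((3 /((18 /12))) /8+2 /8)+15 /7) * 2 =-2220 /7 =-317.14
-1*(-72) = 72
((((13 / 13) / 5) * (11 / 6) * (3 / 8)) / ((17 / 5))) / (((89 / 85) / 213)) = 11715 / 1424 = 8.23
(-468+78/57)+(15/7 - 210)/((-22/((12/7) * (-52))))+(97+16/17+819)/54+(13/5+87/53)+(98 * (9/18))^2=154097496079/138407115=1113.36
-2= -2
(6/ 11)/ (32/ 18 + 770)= 27/ 38203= 0.00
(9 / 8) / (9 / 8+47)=9 / 385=0.02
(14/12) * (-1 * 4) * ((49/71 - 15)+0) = 14224/213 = 66.78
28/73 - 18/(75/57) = -13.30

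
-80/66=-40/33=-1.21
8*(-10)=-80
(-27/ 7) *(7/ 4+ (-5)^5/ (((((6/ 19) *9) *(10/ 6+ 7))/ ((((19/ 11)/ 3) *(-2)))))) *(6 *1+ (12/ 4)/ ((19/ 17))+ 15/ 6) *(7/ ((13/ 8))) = -970392725/ 35321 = -27473.53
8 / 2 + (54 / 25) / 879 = 29318 / 7325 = 4.00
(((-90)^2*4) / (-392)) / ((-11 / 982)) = 3977100 / 539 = 7378.66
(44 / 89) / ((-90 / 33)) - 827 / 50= -223229 / 13350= -16.72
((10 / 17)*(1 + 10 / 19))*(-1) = -290 / 323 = -0.90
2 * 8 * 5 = 80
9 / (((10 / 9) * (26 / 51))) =15.89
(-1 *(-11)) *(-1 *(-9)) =99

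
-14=-14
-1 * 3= -3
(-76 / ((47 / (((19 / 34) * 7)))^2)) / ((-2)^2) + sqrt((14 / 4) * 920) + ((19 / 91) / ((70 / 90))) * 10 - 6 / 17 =3578462609 / 1626645748 + 2 * sqrt(805) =58.94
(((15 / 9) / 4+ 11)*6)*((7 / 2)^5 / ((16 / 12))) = 6907677 / 256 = 26983.11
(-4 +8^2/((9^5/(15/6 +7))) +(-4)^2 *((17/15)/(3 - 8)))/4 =-2810869/1476225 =-1.90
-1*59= -59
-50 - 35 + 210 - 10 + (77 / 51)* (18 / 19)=37607 / 323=116.43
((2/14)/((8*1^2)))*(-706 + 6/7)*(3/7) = -1851/343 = -5.40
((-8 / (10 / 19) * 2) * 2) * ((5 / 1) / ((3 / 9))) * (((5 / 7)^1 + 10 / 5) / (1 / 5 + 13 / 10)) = -11552 / 7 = -1650.29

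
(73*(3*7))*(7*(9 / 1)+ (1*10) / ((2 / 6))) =142569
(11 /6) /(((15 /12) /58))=85.07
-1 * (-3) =3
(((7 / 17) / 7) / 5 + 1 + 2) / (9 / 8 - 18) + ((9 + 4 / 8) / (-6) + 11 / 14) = -313619 / 321300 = -0.98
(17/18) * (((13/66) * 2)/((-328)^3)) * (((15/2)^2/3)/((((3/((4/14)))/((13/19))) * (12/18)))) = -71825/3717049577472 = -0.00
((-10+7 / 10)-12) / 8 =-213 / 80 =-2.66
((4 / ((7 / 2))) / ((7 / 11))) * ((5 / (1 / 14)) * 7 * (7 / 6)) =3080 / 3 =1026.67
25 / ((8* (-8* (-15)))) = 5 / 192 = 0.03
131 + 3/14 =1837/14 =131.21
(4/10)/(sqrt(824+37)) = 2* sqrt(861)/4305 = 0.01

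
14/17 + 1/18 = 269/306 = 0.88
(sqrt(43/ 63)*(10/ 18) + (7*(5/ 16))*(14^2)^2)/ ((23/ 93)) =155*sqrt(301)/ 1449 + 7815255/ 23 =339795.55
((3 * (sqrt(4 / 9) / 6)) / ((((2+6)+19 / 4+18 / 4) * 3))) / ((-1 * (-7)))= 4 / 4347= 0.00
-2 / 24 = -1 / 12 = -0.08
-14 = -14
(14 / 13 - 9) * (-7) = 721 / 13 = 55.46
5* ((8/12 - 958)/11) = -435.15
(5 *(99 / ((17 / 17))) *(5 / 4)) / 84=825 / 112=7.37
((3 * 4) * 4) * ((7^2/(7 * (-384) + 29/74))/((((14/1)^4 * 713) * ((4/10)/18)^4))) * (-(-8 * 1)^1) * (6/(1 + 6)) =-43696260000/48638627597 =-0.90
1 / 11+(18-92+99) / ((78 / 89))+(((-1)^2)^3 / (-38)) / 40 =18659851 / 652080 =28.62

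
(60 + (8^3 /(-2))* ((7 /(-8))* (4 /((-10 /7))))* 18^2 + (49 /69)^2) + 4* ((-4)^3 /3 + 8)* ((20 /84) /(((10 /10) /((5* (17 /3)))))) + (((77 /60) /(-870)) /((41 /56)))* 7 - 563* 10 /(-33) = -6647495173729282 /32691287475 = -203341.49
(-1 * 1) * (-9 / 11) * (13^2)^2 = 23368.09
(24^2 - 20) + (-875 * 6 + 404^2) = 158522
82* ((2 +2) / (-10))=-164 / 5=-32.80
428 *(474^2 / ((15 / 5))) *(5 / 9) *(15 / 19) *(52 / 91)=1068459200 / 133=8033527.82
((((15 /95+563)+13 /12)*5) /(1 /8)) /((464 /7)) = 4502645 /13224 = 340.49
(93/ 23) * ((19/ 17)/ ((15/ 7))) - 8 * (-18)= 285643/ 1955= 146.11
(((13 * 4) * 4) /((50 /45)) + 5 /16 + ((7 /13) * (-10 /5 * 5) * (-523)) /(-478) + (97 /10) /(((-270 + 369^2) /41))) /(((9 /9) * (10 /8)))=6134722340249 /42221333700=145.30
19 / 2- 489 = -959 / 2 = -479.50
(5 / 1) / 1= 5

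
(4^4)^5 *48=52776558133248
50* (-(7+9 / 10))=-395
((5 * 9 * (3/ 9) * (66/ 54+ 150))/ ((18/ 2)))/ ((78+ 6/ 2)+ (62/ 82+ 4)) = 279005/ 94932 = 2.94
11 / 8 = 1.38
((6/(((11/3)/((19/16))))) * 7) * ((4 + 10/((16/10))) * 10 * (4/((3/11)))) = 81795/4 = 20448.75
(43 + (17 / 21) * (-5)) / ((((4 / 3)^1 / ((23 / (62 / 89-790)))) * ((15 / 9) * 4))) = -837223 / 6556480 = -0.13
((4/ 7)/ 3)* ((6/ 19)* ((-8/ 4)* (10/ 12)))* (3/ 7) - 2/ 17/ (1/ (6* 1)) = -11852/ 15827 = -0.75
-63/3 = -21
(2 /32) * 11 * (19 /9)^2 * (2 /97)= 3971 /62856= 0.06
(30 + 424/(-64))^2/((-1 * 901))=-2057/3392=-0.61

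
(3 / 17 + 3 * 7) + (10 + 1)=547 / 17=32.18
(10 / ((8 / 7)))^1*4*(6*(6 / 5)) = 252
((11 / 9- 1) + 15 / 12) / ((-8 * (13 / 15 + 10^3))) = -0.00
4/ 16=1/ 4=0.25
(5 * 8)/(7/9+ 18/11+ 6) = 3960/833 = 4.75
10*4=40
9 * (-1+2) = 9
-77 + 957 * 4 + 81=3832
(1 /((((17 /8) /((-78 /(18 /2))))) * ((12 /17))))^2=2704 /81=33.38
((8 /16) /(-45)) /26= -1 /2340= -0.00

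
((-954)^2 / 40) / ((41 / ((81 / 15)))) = 6143283 / 2050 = 2996.72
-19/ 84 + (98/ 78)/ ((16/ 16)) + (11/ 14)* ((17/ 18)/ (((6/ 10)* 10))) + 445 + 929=27030025/ 19656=1375.15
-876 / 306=-146 / 51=-2.86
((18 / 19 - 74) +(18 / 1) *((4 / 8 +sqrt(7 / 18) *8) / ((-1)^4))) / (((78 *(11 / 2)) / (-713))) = 867721 / 8151 - 5704 *sqrt(14) / 143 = -42.79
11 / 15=0.73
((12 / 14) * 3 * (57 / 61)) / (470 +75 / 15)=54 / 10675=0.01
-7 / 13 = -0.54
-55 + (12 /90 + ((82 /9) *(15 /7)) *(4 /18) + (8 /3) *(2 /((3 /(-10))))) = -64549 /945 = -68.31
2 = 2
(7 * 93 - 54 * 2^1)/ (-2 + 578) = 181/ 192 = 0.94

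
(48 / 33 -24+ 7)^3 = -3756.73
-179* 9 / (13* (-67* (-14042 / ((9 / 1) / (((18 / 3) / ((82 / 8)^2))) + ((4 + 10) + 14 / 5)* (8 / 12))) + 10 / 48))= -1044198648 / 46967190335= -0.02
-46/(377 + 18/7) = -322/2657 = -0.12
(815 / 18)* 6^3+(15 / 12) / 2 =78245 / 8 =9780.62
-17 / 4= -4.25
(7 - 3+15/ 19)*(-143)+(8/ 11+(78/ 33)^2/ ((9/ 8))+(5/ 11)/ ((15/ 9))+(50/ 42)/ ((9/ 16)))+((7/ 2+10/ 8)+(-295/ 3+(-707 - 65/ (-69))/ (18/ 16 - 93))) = -1067127871763/ 1399125420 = -762.71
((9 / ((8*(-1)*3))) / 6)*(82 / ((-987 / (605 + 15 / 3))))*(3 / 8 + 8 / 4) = 7.52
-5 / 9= -0.56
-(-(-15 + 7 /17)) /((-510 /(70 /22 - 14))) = -868 /2805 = -0.31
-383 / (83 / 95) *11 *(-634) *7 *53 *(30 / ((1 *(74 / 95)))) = 134150747288250 / 3071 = 43683082803.08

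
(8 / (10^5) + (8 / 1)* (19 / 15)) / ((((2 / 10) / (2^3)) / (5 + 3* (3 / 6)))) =4940039 / 1875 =2634.69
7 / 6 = 1.17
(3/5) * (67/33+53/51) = 1722/935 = 1.84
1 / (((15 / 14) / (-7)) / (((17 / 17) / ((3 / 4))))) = -392 / 45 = -8.71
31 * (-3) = -93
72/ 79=0.91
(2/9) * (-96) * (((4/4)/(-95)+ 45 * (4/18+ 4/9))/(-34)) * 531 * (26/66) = 6356896/1615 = 3936.16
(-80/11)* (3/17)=-240/187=-1.28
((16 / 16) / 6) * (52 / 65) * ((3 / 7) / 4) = 0.01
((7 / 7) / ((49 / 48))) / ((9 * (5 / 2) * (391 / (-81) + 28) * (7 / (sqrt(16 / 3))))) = 1152 * sqrt(3) / 3219055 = 0.00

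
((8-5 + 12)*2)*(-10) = -300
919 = 919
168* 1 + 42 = 210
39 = 39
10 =10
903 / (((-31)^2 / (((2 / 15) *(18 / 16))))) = 2709 / 19220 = 0.14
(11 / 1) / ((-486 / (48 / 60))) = -22 / 1215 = -0.02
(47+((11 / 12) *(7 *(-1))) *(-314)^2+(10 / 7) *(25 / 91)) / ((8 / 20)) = -3022295585 / 1911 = -1581525.69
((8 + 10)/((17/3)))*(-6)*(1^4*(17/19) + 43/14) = -170910/2261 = -75.59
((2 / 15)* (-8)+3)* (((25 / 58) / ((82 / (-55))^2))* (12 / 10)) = 3025 / 6724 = 0.45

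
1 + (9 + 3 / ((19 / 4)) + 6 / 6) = 221 / 19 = 11.63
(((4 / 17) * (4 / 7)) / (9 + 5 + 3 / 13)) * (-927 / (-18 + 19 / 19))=192816 / 374255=0.52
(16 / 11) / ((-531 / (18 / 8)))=-4 / 649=-0.01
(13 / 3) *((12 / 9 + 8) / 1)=364 / 9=40.44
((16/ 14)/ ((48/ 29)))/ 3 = 29/ 126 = 0.23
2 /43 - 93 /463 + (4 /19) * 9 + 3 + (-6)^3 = -79913386 /378271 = -211.26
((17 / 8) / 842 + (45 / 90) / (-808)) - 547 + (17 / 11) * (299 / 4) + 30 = -751129901 / 1870924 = -401.48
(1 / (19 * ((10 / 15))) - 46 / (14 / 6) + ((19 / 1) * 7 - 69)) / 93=0.48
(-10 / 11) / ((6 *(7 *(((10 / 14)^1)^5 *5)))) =-0.02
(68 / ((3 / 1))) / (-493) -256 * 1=-22276 / 87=-256.05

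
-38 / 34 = -19 / 17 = -1.12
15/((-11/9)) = -12.27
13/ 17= 0.76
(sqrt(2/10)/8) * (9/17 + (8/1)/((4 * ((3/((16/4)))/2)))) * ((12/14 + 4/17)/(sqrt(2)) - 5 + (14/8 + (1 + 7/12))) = -299 * sqrt(5)/1224 + 3887 * sqrt(10)/48552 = -0.29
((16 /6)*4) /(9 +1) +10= 166 /15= 11.07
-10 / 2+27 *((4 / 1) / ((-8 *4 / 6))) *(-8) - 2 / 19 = 2981 / 19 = 156.89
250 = 250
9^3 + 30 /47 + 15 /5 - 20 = 33494 /47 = 712.64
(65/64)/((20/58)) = 377/128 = 2.95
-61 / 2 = -30.50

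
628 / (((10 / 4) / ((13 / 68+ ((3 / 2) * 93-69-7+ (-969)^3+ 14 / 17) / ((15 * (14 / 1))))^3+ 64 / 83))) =-1785971764642273844739473452210349 / 87417623125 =-20430340025242751585502.73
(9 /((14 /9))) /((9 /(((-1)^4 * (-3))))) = -27 /14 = -1.93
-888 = -888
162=162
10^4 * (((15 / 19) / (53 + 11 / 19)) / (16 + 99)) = 15000 / 11707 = 1.28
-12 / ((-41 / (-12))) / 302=-72 / 6191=-0.01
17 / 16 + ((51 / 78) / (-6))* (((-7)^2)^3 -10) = -2666263 / 208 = -12818.57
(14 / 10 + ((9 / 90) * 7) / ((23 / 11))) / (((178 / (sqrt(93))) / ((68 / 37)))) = 6783 * sqrt(93) / 378695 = 0.17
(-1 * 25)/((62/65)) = -1625/62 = -26.21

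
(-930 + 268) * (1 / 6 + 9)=-18205 / 3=-6068.33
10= 10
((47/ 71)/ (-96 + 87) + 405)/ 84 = 4.82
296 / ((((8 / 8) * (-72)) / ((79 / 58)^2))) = -230917 / 30276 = -7.63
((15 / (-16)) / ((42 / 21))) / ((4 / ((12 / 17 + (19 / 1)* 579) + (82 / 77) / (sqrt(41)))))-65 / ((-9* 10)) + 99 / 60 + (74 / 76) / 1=-2392421933 / 1860480-15* sqrt(41) / 4928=-1285.94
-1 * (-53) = 53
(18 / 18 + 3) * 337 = 1348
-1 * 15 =-15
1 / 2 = 0.50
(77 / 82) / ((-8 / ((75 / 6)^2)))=-48125 / 2624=-18.34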